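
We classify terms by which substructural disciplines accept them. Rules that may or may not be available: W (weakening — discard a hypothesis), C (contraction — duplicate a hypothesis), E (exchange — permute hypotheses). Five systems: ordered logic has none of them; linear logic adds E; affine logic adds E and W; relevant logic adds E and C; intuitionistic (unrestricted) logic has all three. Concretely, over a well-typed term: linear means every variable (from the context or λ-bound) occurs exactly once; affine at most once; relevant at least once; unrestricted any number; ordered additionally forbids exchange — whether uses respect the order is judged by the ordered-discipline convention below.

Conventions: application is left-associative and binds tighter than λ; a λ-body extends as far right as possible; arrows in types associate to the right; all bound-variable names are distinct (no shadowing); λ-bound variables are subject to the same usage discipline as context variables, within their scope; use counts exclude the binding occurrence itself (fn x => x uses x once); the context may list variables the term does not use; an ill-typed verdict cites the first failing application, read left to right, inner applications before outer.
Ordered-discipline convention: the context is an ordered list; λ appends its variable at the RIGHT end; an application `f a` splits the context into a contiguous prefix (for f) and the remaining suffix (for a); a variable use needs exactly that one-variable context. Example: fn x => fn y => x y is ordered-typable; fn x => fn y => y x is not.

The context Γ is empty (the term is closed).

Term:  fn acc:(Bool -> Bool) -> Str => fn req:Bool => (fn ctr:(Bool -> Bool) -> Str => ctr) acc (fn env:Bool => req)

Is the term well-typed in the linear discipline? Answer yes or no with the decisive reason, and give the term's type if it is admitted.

no — env left unused
use counts: acc (λ-bound)=1; req (λ-bound)=1; ctr (λ-bound)=1; env (λ-bound)=0
use order (left to right): ctr, acc, req
typing: well-typed at ((Bool -> Bool) -> Str) -> Bool -> Str
across the five disciplines: ordered ✗, linear ✗, affine ✓, relevant ✗, unrestricted ✓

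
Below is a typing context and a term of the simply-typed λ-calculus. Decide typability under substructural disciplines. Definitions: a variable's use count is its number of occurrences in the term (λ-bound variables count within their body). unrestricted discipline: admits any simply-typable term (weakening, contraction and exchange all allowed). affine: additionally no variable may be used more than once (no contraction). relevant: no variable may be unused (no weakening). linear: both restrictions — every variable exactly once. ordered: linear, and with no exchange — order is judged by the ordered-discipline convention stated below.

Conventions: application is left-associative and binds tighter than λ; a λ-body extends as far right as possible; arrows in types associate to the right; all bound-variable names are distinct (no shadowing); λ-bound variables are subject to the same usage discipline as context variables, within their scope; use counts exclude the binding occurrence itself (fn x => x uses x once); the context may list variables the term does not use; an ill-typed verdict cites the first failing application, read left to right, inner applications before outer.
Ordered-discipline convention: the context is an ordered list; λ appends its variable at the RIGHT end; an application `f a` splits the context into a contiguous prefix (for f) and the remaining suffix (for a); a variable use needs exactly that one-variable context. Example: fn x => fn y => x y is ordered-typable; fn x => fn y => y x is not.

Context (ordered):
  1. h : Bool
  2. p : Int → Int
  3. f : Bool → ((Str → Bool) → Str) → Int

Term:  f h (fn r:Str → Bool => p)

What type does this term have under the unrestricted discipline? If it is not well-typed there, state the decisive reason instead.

not well-typed under unrestricted — the type mismatch rejects it
use counts: h: 1, p: 1, f: 1, r [bound]: 0
use order (left to right): f, h, p
typing: ill-typed: argument of type (Str → Bool) → Int → Int where (Str → Bool) → Str is required
summary: ordered ✗; linear ✗; affine ✗; relevant ✗; unrestricted ✗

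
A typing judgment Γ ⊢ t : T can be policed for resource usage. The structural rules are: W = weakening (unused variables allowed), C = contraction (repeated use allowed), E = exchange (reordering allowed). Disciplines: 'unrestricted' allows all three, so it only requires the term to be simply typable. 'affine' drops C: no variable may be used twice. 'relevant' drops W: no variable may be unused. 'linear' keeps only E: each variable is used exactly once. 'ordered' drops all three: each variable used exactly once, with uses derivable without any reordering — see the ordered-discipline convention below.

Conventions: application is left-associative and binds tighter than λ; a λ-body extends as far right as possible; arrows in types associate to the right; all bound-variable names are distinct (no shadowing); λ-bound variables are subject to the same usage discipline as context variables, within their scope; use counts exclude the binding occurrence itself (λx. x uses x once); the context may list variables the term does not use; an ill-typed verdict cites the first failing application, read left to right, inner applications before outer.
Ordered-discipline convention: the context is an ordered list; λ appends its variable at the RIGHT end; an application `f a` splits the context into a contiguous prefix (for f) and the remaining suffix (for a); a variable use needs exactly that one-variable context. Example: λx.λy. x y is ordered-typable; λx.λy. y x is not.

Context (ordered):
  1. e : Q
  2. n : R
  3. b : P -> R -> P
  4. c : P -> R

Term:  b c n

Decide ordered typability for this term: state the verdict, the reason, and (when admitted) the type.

no — fails simple typing
counts: e=0, n=1, b=1, c=1
order of uses: b, c, n
typing: ill-typed: argument of type P -> R where P is required
summary: ordered ✗ | linear ✗ | affine ✗ | relevant ✗ | unrestricted ✗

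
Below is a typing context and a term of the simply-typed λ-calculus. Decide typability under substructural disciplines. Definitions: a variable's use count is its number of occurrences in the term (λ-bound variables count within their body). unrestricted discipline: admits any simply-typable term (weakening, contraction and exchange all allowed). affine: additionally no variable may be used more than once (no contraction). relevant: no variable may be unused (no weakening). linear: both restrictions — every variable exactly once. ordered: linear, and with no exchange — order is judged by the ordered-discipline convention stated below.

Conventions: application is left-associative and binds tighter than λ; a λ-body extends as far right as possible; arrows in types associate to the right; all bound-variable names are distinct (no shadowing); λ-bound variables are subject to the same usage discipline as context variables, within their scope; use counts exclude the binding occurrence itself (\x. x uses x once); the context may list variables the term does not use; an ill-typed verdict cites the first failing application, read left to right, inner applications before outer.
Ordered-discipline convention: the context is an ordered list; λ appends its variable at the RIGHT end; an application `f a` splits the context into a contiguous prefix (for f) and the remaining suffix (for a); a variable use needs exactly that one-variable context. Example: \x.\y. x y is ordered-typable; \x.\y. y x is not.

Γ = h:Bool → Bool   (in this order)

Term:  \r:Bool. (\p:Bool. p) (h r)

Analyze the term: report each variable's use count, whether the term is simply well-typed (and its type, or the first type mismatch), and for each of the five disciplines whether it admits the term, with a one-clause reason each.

variable uses: h=1; r [bound]=1; p [bound]=1
left-to-right use order: p, h, r
typing: well-typed — term : Bool → Bool
ordered ✓ (h, r, p: once each, no exchange needed)
linear ✓ (exactly-once usage across h, r, p)
affine ✓ (no duplicate uses among h, r, p)
relevant ✓ (every one of h, r, p appears)
unrestricted ✓ (well-typed at Bool → Bool; no restrictions here)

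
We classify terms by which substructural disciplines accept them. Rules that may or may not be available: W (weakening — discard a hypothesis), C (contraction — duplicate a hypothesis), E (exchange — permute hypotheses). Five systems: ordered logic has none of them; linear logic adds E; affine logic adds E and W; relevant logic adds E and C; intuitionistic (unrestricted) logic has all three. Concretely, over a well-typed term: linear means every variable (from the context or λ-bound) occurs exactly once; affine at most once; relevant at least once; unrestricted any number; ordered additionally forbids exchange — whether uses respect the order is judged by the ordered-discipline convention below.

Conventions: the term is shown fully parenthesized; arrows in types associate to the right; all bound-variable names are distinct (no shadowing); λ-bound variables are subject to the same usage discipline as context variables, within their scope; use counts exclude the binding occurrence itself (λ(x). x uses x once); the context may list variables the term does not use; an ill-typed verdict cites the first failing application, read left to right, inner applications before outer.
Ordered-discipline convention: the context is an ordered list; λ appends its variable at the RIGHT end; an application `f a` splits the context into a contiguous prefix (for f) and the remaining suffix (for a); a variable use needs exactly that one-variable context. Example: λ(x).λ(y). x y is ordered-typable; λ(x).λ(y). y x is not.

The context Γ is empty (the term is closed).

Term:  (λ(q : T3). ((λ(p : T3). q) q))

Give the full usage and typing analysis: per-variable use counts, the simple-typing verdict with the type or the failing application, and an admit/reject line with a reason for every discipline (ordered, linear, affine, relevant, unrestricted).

usage: q [bound]: 2, p [bound]: 0
order of uses: q, q
typing: the term checks, with type T3 -> T3
ordered: ✗ — q ×2 used more than once (contraction); p left unused
linear: ✗ — q ×2 used more than once (contraction); p left unused
affine: ✗ — q ×2 used more than once (contraction)
relevant: ✗ — p left unused
unrestricted: ✓ — type-checks (T3 -> T3) and nothing is barred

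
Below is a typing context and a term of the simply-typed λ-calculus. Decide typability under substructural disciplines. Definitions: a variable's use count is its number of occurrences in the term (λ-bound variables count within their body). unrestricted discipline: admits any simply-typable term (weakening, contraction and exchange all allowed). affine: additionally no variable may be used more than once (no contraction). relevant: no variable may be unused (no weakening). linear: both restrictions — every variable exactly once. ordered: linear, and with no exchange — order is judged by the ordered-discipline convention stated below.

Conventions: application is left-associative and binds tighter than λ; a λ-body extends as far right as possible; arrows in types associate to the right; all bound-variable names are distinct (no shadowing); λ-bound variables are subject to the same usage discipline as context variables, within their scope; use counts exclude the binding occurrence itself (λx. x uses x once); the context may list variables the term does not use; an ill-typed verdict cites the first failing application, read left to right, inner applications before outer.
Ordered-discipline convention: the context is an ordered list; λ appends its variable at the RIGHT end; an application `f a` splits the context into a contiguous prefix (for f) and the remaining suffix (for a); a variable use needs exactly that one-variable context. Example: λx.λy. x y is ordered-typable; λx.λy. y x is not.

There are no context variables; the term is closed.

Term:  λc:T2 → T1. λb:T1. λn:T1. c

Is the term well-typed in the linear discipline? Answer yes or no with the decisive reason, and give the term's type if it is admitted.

no — needs weakening: b, n unused
usage: c (λ-bound): 1; b (λ-bound): 0; n (λ-bound): 0
uses in reading order: c
typing: well-typed — term : (T2 → T1) → T1 → T1 → T2 → T1
summary: ordered ✗; linear ✗; affine ✓; relevant ✗; unrestricted ✓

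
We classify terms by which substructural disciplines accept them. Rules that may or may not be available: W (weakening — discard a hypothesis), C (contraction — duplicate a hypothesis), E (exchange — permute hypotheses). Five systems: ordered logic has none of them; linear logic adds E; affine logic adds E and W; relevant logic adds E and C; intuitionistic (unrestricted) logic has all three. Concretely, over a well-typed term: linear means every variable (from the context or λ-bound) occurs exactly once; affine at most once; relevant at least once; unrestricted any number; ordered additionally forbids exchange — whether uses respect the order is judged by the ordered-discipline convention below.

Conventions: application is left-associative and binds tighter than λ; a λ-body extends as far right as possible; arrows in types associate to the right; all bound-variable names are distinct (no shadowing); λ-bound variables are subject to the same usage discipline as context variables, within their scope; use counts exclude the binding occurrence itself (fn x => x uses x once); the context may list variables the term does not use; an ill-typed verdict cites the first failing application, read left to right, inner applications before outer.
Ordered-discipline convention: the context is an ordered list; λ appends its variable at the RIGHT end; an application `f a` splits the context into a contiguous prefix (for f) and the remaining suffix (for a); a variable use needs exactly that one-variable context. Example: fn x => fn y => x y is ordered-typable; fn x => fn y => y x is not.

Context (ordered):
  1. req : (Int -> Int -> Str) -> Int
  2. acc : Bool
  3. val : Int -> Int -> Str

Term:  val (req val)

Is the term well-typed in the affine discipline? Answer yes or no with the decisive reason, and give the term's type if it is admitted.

no — repeated use of val ×2
usage: req: 1×; acc: 0×; val: 2×
uses in reading order: val, req, val
typing: well-typed — term : Int -> Str
summary: ordered ✗, linear ✗, affine ✗, relevant ✗, unrestricted ✓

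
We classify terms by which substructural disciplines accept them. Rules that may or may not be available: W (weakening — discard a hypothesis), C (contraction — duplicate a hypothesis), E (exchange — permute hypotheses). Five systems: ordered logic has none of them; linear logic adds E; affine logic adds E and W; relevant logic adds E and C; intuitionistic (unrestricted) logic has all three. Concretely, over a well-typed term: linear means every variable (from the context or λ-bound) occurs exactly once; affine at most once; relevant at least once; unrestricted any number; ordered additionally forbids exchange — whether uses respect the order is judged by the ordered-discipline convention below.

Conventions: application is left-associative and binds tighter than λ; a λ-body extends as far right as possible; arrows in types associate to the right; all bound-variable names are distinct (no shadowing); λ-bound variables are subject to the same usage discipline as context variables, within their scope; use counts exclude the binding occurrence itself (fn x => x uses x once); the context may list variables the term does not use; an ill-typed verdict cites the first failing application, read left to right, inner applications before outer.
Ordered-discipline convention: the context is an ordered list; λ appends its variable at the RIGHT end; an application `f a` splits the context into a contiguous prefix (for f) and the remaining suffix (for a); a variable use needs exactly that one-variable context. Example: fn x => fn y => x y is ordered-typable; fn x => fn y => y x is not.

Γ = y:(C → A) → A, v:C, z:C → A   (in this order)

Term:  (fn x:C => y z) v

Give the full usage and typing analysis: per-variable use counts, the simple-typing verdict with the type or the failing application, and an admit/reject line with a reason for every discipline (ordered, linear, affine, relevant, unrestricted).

variable uses: y: 1, v: 1, z: 1, x [bound]: 0
use order (left to right): y, z, v
typing: well-typed — term : A
ordered: ✗, x left unused
linear: ✗, x left unused
affine: ✓, none of y, v, z, x used more than once
relevant: ✗, x left unused
unrestricted: ✓, type-checks (A) and nothing is barred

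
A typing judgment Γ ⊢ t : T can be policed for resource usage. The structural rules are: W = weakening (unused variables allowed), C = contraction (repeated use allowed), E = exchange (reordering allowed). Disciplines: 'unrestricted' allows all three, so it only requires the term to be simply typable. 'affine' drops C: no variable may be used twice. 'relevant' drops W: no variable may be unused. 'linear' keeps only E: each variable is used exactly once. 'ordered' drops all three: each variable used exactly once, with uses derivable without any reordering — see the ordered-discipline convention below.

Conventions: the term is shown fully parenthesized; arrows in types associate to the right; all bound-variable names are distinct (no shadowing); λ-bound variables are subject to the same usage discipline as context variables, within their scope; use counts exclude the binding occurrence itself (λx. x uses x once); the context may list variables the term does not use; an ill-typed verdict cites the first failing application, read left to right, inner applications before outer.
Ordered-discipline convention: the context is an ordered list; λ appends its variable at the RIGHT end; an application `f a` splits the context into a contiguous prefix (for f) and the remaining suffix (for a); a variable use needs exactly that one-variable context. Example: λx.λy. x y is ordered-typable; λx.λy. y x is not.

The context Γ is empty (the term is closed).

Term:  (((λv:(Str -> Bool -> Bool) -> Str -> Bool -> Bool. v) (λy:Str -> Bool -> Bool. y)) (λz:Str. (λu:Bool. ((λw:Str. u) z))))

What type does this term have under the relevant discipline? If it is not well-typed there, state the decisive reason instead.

not well-typed under relevant — unused: w — weakening required
counts: v [bound]=1; y [bound]=1; z [bound]=1; u [bound]=1; w [bound]=0
use order (left to right): v, y, u, z
typing: well-typed at Str -> Bool -> Bool
all disciplines: ordered ✗ · linear ✗ · affine ✓ · relevant ✗ · unrestricted ✓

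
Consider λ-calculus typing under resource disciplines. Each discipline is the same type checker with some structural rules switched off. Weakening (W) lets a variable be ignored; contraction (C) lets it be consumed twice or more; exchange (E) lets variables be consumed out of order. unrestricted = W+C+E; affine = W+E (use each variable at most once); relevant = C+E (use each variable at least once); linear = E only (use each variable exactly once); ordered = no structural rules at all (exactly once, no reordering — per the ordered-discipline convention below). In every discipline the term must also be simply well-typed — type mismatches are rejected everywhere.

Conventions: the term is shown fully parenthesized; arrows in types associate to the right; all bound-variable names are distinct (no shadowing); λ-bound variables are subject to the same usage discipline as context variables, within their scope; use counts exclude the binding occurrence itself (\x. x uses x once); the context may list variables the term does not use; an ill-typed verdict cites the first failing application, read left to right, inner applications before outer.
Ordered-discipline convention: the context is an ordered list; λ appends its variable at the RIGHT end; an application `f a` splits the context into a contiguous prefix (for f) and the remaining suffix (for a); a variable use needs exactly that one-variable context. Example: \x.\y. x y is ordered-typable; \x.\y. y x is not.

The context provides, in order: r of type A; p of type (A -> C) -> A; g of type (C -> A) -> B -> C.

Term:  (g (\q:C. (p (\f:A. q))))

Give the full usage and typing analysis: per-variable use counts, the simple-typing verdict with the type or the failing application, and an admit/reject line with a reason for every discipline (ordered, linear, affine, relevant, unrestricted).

usage: r ×0; p ×1; g ×1; q (λ-bound) ×1; f (λ-bound) ×0
use order (left to right): g, p, q
typing: well-typed — term : B -> C
ordered: ✗, r, f never used (weakening)
linear: ✗, r, f never used (weakening)
affine: ✓, no duplicate uses among r, p, g, q, f
relevant: ✗, r, f never used (weakening)
unrestricted: ✓, typability at B -> C is all that's needed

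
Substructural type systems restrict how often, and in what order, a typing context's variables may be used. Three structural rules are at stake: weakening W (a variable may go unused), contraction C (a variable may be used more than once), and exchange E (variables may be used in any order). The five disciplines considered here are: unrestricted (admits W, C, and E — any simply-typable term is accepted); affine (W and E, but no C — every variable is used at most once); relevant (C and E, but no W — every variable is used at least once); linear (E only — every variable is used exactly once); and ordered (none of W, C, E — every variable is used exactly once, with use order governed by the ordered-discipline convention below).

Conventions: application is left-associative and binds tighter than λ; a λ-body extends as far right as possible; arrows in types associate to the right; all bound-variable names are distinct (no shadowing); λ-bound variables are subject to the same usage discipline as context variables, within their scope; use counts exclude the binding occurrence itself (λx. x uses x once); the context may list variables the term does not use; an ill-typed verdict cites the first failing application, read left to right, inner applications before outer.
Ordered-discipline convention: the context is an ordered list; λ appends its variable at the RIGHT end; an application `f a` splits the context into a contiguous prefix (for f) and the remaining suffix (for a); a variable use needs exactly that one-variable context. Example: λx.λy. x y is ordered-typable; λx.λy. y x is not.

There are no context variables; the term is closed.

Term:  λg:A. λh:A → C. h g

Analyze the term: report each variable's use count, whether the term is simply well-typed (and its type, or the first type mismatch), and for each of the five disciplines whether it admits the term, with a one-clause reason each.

use counts: g [bound]: 1×; h [bound]: 1×
order of uses: h, g
typing: ✓ — A → (A → C) → C
ordered ✗ (no contiguous prefix/suffix split fits h, g)
linear ✓ (single use per variable (g, h))
affine ✓ (no duplicate uses among g, h)
relevant ✓ (none of g, h goes unused)
unrestricted ✓ (well-typed at A → (A → C) → C; no restrictions here)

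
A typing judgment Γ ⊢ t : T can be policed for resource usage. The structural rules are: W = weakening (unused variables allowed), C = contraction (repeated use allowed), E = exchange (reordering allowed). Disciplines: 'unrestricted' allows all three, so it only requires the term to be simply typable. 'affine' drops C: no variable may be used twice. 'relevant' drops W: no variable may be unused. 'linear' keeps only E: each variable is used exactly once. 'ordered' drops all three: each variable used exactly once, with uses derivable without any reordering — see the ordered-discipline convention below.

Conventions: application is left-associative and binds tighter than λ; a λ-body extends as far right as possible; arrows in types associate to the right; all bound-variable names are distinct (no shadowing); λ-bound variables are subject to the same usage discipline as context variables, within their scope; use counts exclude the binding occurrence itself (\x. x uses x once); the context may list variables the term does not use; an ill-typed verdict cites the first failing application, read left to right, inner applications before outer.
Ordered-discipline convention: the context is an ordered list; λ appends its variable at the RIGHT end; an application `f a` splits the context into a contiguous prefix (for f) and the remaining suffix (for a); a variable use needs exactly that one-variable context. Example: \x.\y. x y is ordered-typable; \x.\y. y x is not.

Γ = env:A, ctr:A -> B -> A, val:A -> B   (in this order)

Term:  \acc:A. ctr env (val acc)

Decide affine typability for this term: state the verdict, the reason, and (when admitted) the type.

yes — at most one use each (env, ctr, val, acc); term : A -> A
usage: env ×1, ctr ×1, val ×1, acc [bound] ×1
order of uses: ctr, env, val, acc
typing: ✓ — A -> A
per-discipline verdicts: ordered ✗; linear ✓; affine ✓; relevant ✓; unrestricted ✓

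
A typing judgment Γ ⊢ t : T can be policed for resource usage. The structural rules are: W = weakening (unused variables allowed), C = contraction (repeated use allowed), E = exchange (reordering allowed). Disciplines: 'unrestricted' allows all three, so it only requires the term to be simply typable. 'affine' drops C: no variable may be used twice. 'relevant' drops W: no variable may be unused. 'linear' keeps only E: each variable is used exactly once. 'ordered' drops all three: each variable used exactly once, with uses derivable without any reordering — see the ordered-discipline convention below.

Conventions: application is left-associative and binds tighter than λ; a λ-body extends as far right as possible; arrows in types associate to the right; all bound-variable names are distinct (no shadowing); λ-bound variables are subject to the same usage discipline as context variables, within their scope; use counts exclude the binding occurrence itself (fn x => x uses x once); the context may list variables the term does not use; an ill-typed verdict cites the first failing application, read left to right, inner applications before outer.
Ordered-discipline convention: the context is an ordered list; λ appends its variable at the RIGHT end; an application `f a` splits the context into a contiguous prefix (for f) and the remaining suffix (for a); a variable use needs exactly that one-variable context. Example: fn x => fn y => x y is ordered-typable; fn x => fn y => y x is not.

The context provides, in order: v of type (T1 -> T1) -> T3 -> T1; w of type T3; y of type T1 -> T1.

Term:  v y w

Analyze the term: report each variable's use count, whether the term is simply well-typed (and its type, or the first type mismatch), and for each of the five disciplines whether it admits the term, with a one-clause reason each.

usage: v: 1; w: 1; y: 1
uses in reading order: v, y, w
typing: the term checks, with type T1
ordered: ✗, use order v, y, w needs exchange
linear: ✓, exactly-once usage across v, w, y
affine: ✓, at most one use each (v, w, y)
relevant: ✓, v, w, y: all used, weakening unneeded
unrestricted: ✓, simply typable at T1; W, C, E all held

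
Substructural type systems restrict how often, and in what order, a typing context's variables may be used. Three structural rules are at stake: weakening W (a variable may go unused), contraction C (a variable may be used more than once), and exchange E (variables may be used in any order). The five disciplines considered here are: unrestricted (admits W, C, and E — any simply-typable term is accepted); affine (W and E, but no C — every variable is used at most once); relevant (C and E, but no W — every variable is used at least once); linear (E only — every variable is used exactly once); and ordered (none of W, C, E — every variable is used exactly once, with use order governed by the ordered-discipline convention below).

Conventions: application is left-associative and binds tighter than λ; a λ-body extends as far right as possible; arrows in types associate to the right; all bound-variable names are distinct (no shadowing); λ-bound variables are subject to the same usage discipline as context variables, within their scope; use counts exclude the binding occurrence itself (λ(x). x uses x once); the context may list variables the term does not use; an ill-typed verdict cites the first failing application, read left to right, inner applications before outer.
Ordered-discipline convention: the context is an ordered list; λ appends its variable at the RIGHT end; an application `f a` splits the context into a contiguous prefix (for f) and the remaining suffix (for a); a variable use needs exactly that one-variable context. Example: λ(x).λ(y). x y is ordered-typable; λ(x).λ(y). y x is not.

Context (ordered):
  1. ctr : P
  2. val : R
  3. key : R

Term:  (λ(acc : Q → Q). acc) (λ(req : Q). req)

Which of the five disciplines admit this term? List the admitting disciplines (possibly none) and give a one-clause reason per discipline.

admitted in: affine, unrestricted
usage: ctr: 0; val: 0; key: 0; acc (bound): 1; req (bound): 1
left-to-right use order: acc, req
typing: ✓ — Q → Q
ordered: ✗, ctr, val, key left unused
linear: ✗, ctr, val, key left unused
affine: ✓, ctr, val, key, acc, req: no repeats, contraction unneeded
relevant: ✗, ctr, val, key left unused
unrestricted: ✓, typability at Q → Q is all that's needed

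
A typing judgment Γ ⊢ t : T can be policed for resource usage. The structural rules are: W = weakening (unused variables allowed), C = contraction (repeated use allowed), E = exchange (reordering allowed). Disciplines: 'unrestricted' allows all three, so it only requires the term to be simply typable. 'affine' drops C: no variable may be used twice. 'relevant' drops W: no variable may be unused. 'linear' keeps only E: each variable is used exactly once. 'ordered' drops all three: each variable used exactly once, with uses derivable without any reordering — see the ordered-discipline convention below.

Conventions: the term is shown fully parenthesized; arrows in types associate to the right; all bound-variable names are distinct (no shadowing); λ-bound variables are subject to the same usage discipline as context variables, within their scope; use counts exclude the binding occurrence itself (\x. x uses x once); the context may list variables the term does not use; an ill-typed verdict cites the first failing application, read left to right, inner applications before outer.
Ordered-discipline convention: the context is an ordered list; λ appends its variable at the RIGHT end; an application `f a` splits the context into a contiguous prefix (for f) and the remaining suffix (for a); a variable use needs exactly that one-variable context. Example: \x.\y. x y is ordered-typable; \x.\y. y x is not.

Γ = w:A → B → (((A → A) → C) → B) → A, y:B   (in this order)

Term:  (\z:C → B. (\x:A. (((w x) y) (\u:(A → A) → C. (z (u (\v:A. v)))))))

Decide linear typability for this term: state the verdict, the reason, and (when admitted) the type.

yes — exactly-once usage across w, y, z, x, u, v; term : (C → B) → A → A
variable uses: w: 1; y: 1; z [bound]: 1; x [bound]: 1; u [bound]: 1; v [bound]: 1
left-to-right use order: w, x, y, z, u, v
typing: well-typed — term : (C → B) → A → A
per-discipline verdicts: ordered ✗ · linear ✓ · affine ✓ · relevant ✓ · unrestricted ✓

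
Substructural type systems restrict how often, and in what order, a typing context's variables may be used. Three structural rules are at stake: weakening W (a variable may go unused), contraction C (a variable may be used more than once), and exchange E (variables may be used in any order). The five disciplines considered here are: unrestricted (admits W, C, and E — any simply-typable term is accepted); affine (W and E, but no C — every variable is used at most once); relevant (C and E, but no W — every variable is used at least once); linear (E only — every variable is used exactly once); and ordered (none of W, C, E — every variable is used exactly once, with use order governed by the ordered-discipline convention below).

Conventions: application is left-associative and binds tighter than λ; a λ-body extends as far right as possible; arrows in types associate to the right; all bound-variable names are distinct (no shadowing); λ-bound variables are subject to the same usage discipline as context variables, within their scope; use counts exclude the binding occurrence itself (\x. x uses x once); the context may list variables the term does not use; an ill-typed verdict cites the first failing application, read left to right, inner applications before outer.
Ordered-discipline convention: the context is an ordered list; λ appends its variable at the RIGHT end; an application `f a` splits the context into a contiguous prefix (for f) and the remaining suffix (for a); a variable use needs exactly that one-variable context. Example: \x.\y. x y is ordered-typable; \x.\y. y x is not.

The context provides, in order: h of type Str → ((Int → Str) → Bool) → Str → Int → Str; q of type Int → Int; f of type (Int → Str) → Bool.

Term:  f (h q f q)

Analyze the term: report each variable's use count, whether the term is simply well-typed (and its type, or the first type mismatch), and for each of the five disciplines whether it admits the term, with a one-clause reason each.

use counts: h ×1; q ×2; f ×2
left-to-right use order: f, h, q, f, q
typing: ill-typed: argument of type Int → Int where Str is required
ordered: ✗, fails simple typing
linear: ✗, a type mismatch blocks all five
affine: ✗, the type mismatch rejects it
relevant: ✗, not simply typable
unrestricted: ✗, fails simple typing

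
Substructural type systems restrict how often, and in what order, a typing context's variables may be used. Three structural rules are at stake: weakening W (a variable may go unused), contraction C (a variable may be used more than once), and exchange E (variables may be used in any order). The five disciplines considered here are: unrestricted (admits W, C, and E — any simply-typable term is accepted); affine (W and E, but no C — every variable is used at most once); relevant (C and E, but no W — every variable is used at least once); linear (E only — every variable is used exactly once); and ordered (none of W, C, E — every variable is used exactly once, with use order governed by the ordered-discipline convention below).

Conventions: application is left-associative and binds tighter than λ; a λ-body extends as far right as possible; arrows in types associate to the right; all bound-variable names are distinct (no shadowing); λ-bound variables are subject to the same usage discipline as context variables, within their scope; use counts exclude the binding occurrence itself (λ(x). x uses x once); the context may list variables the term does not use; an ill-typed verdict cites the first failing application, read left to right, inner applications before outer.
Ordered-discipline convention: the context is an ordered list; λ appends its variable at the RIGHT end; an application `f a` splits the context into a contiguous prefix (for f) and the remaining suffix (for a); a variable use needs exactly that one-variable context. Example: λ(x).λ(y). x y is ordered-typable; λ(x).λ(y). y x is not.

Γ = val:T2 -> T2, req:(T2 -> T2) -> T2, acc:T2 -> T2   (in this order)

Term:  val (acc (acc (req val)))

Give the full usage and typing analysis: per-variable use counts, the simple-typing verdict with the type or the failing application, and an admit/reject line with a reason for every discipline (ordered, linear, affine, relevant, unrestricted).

usage: val: 2, req: 1, acc: 2
use order (left to right): val, acc, acc, req, val
typing: well-typed — term : T2
ordered: ✗ — repeated use of val ×2, acc ×2
linear: ✗ — repeated use of val ×2, acc ×2
affine: ✗ — repeated use of val ×2, acc ×2
relevant: ✓ — none of val, req, acc goes unused
unrestricted: ✓ — well-typed at T2; no restrictions here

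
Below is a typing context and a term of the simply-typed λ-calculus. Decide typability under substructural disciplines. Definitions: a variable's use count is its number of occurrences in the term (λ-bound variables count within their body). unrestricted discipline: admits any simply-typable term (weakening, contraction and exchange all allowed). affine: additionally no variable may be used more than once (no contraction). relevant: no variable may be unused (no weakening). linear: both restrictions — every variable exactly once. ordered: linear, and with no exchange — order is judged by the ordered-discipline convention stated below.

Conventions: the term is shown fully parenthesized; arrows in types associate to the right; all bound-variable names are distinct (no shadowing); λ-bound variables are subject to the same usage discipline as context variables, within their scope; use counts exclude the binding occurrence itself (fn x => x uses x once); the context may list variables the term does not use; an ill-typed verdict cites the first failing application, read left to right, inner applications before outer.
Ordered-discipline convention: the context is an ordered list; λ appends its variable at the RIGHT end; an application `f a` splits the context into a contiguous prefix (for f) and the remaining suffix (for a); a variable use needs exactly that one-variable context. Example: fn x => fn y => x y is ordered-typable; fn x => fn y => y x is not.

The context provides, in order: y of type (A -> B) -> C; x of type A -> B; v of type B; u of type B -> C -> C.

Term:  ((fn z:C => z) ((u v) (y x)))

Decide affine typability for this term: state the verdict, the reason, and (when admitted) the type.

yes — no duplicate uses among y, x, v, u, z; term : C
use counts: y: 1, x: 1, v: 1, u: 1, z [bound]: 1
use order (left to right): z, u, v, y, x
typing: well-typed at C
all disciplines: ordered ✗, linear ✓, affine ✓, relevant ✓, unrestricted ✓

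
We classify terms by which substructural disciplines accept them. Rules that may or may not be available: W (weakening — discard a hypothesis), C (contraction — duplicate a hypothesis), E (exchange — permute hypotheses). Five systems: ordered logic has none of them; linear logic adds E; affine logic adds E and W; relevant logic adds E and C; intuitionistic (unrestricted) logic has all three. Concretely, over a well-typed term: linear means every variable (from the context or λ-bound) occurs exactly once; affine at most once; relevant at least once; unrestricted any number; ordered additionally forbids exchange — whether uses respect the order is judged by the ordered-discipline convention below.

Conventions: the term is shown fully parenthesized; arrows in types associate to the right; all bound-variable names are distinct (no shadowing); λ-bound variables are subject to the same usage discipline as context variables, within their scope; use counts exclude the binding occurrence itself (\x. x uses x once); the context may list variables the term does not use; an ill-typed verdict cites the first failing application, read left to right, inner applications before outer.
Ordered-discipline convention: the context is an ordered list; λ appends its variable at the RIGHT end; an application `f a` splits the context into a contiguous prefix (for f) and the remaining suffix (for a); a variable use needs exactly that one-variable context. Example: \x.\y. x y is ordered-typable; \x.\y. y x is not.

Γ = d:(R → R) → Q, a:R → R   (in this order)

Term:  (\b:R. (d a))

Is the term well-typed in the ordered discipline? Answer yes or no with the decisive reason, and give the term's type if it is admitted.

no — b never used (weakening)
use counts: d: 1×; a: 1×; b [bound]: 0×
left-to-right use order: d, a
typing: the term checks, with type R → Q
summary: ordered ✗ · linear ✗ · affine ✓ · relevant ✗ · unrestricted ✓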